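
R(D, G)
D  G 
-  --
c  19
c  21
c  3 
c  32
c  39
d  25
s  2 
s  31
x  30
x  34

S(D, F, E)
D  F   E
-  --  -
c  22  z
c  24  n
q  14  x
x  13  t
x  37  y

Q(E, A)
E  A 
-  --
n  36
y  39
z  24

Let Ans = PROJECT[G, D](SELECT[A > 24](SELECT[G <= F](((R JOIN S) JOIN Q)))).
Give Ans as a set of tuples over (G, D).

{(19, c), (21, c), (3, c), (30, x), (34, x)}

R ⋈ S (natural join on D): {(c, 19, 22, z), (c, 19, 24, n), (c, 21, 22, z), (c, 21, 24, n), (c, 3, 22, z), (c, 3, 24, n), (c, 32, 22, z), (c, 32, 24, n), (c, 39, 22, z), (c, 39, 24, n), (x, 30, 13, t), (x, 30, 37, y), (x, 34, 13, t), (x, 34, 37, y)}
(R JOIN S) ⋈ Q (natural join on E): {(c, 19, 22, z, 24), (c, 19, 24, n, 36), (c, 21, 22, z, 24), (c, 21, 24, n, 36), (c, 3, 22, z, 24), (c, 3, 24, n, 36), (c, 32, 22, z, 24), (c, 32, 24, n, 36), (c, 39, 22, z, 24), (c, 39, 24, n, 36), (x, 30, 37, y, 39), (x, 34, 37, y, 39)}
σ[G <= F]: keep tuples satisfying G <= F → {(c, 19, 22, z, 24), (c, 19, 24, n, 36), (c, 21, 22, z, 24), (c, 21, 24, n, 36), (c, 3, 22, z, 24), (c, 3, 24, n, 36), (x, 30, 37, y, 39), (x, 34, 37, y, 39)}
σ[A > 24]: keep tuples satisfying A > 24 → {(c, 19, 24, n, 36), (c, 21, 24, n, 36), (c, 3, 24, n, 36), (x, 30, 37, y, 39), (x, 34, 37, y, 39)}
Keep only column(s) G, D: {(19, c), (21, c), (3, c), (30, x), (34, x)}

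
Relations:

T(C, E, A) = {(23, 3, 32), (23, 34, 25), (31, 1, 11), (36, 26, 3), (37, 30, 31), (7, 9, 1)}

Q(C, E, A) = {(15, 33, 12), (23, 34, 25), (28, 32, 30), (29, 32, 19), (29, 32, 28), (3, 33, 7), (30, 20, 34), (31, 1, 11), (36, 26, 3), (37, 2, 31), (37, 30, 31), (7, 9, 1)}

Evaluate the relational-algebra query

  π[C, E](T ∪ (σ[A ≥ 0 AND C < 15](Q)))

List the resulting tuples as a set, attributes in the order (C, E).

Filtering on A ≥ 0 AND C < 15 leaves {(3, 33, 7), (7, 9, 1)}.
Set union of the two operands is {(23, 3, 32), (23, 34, 25), (3, 33, 7), (31, 1, 11), (36, 26, 3), (37, 30, 31), (7, 9, 1)}.
π_{C, E} gives {(23, 3), (23, 34), (3, 33), (31, 1), (36, 26), (37, 30), (7, 9)}.

{(23, 3), (23, 34), (3, 33), (31, 1), (36, 26), (37, 30), (7, 9)}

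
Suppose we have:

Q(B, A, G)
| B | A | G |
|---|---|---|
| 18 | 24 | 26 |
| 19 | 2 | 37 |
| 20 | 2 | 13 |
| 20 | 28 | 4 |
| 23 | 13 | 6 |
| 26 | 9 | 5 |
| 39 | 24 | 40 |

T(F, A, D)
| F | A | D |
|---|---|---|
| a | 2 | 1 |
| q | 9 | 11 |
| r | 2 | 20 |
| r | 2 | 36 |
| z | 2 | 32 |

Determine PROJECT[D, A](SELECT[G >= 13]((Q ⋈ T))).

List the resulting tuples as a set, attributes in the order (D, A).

{(1, 2), (20, 2), (32, 2), (36, 2)}

Joining Q and T on A yields {(19, 2, 37, a, 1), (19, 2, 37, r, 20), (19, 2, 37, r, 36), (19, 2, 37, z, 32), (20, 2, 13, a, 1), (20, 2, 13, r, 20), (20, 2, 13, r, 36), (20, 2, 13, z, 32), (26, 9, 5, q, 11)}.
Apply σ_{G >= 13}; surviving tuples: {(19, 2, 37, a, 1), (19, 2, 37, r, 20), (19, 2, 37, r, 36), (19, 2, 37, z, 32), (20, 2, 13, a, 1), (20, 2, 13, r, 20), (20, 2, 13, r, 36), (20, 2, 13, z, 32)}
Projecting to D, A (4 duplicate(s) eliminated): {(1, 2), (20, 2), (32, 2), (36, 2)}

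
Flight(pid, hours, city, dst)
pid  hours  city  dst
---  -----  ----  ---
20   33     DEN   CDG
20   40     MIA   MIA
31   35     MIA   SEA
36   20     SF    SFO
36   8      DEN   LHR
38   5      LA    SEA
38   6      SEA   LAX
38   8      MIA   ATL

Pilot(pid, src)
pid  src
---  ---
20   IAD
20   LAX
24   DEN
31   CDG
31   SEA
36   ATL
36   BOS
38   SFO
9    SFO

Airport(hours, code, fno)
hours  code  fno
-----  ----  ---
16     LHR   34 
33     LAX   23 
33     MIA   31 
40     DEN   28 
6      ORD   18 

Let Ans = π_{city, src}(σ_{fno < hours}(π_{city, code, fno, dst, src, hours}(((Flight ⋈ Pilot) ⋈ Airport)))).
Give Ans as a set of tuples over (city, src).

Flight ⋈ Pilot (natural join on pid): {(20, 33, DEN, CDG, IAD), (20, 33, DEN, CDG, LAX), (20, 40, MIA, MIA, IAD), (20, 40, MIA, MIA, LAX), (31, 35, MIA, SEA, CDG), (31, 35, MIA, SEA, SEA), (36, 20, SF, SFO, ATL), (36, 20, SF, SFO, BOS), (36, 8, DEN, LHR, ATL), (36, 8, DEN, LHR, BOS), (38, 5, LA, SEA, SFO), (38, 6, SEA, LAX, SFO), (38, 8, MIA, ATL, SFO)}
(Flight ⋈ Pilot) ⋈ Airport (natural join on hours): {(20, 33, DEN, CDG, IAD, LAX, 23), (20, 33, DEN, CDG, IAD, MIA, 31), (20, 33, DEN, CDG, LAX, LAX, 23), (20, 33, DEN, CDG, LAX, MIA, 31), (20, 40, MIA, MIA, IAD, DEN, 28), (20, 40, MIA, MIA, LAX, DEN, 28), (38, 6, SEA, LAX, SFO, ORD, 18)}
π_{city, code, fno, dst, src, hours} gives {(DEN, LAX, 23, CDG, IAD, 33), (DEN, LAX, 23, CDG, LAX, 33), (DEN, MIA, 31, CDG, IAD, 33), (DEN, MIA, 31, CDG, LAX, 33), (MIA, DEN, 28, MIA, IAD, 40), (MIA, DEN, 28, MIA, LAX, 40), (SEA, ORD, 18, LAX, SFO, 6)}.
Selection fno < hours: {(DEN, LAX, 23, CDG, IAD, 33), (DEN, LAX, 23, CDG, LAX, 33), (DEN, MIA, 31, CDG, IAD, 33), (DEN, MIA, 31, CDG, LAX, 33), (MIA, DEN, 28, MIA, IAD, 40), (MIA, DEN, 28, MIA, LAX, 40)}
π_{city, src} gives {(DEN, IAD), (DEN, LAX), (MIA, IAD), (MIA, LAX)} (2 duplicate(s) eliminated).

{(DEN, IAD), (DEN, LAX), (MIA, IAD), (MIA, LAX)}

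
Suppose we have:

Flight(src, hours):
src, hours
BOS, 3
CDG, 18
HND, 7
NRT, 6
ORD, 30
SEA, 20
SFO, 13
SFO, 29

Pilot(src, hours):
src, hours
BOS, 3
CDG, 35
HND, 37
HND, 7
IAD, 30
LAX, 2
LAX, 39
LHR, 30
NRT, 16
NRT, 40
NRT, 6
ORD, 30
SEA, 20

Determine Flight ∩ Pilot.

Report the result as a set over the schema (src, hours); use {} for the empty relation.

{(BOS, 3), (HND, 7), (NRT, 6), (ORD, 30), (SEA, 20)}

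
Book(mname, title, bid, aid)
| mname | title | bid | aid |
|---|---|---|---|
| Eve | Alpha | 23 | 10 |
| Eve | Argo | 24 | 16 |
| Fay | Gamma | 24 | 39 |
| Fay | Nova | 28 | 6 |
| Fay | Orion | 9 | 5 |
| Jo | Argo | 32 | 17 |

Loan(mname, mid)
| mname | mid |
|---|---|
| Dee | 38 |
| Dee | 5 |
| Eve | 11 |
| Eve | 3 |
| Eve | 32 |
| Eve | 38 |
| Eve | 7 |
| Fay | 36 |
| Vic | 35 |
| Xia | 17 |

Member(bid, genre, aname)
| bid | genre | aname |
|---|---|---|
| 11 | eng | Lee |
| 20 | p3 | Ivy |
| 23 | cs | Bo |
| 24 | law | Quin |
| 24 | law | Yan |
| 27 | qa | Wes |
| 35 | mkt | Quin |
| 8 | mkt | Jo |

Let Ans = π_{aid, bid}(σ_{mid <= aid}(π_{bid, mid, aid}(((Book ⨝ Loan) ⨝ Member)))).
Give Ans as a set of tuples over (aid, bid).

{(10, 23), (16, 24), (39, 24)}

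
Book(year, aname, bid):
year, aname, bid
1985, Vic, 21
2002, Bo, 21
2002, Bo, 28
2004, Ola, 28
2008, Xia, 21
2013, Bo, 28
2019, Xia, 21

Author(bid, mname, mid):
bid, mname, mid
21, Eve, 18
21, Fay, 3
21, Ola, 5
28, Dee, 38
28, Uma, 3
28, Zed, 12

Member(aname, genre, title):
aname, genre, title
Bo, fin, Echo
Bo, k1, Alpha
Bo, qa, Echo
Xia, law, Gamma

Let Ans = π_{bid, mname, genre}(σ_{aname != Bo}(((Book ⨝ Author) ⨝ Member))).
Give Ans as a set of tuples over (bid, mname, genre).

{(21, Eve, law), (21, Fay, law), (21, Ola, law)}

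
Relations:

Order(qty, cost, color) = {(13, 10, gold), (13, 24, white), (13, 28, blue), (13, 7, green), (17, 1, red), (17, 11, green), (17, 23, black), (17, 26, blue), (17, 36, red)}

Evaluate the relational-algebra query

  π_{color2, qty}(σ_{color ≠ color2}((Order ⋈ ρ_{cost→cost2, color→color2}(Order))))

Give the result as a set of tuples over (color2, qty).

ρ[cost→cost2, color→color2]: schema becomes (qty, cost2, color2); tuples unchanged.
Order ⋈ ρ_{cost→cost2, color→color2}(Order) (natural join on qty): {(13, 10, gold, 10, gold), (13, 10, gold, 24, white), (13, 10, gold, 28, blue), (13, 10, gold, 7, green), (13, 24, white, 10, gold), (13, 24, white, 24, white), (13, 24, white, 28, blue), (13, 24, white, 7, green), (13, 28, blue, 10, gold), (13, 28, blue, 24, white), (13, 28, blue, 28, blue), (13, 28, blue, 7, green), (13, 7, green, 10, gold), (13, 7, green, 24, white), (13, 7, green, 28, blue), (13, 7, green, 7, green), (17, 1, red, 1, red), (17, 1, red, 11, green), (17, 1, red, 23, black), (17, 1, red, 26, blue), (17, 1, red, 36, red), (17, 11, green, 1, red), (17, 11, green, 11, green), (17, 11, green, 23, black), (17, 11, green, 26, blue), (17, 11, green, 36, red), (17, 23, black, 1, red), (17, 23, black, 11, green), (17, 23, black, 23, black), (17, 23, black, 26, blue), (17, 23, black, 36, red), (17, 26, blue, 1, red), (17, 26, blue, 11, green), (17, 26, blue, 23, black), (17, 26, blue, 26, blue), (17, 26, blue, 36, red), (17, 36, red, 1, red), (17, 36, red, 11, green), (17, 36, red, 23, black), (17, 36, red, 26, blue), (17, 36, red, 36, red)}
Apply σ_{color ≠ color2}; surviving tuples: {(13, 10, gold, 24, white), (13, 10, gold, 28, blue), (13, 10, gold, 7, green), (13, 24, white, 10, gold), (13, 24, white, 28, blue), (13, 24, white, 7, green), (13, 28, blue, 10, gold), (13, 28, blue, 24, white), (13, 28, blue, 7, green), (13, 7, green, 10, gold), (13, 7, green, 24, white), (13, 7, green, 28, blue), (17, 1, red, 11, green), (17, 1, red, 23, black), (17, 1, red, 26, blue), (17, 11, green, 1, red), (17, 11, green, 23, black), (17, 11, green, 26, blue), (17, 11, green, 36, red), (17, 23, black, 1, red), (17, 23, black, 11, green), (17, 23, black, 26, blue), (17, 23, black, 36, red), (17, 26, blue, 1, red), (17, 26, blue, 11, green), (17, 26, blue, 23, black), (17, 26, blue, 36, red), (17, 36, red, 11, green), (17, 36, red, 23, black), (17, 36, red, 26, blue)}
Keep only column(s) color2, qty (22 duplicate(s) eliminated): {(black, 17), (blue, 13), (blue, 17), (gold, 13), (green, 13), (green, 17), (red, 17), (white, 13)}

{(black, 17), (blue, 13), (blue, 17), (gold, 13), (green, 13), (green, 17), (red, 17), (white, 13)}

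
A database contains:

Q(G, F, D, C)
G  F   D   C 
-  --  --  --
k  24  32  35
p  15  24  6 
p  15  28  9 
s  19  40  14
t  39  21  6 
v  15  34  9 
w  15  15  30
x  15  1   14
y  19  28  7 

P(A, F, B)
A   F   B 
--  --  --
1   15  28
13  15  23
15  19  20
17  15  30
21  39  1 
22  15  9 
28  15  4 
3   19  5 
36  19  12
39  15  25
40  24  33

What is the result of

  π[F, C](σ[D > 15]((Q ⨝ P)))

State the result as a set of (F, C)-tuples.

{(15, 6), (15, 9), (19, 14), (19, 7), (24, 35), (39, 6)}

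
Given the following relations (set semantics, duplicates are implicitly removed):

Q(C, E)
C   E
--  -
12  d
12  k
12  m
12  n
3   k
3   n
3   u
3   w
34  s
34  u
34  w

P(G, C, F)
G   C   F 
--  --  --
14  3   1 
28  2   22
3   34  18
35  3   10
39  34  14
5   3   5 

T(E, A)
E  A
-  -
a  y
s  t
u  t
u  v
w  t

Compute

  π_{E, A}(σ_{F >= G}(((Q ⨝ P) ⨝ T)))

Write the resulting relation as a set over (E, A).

{(s, t), (u, t), (u, v), (w, t)}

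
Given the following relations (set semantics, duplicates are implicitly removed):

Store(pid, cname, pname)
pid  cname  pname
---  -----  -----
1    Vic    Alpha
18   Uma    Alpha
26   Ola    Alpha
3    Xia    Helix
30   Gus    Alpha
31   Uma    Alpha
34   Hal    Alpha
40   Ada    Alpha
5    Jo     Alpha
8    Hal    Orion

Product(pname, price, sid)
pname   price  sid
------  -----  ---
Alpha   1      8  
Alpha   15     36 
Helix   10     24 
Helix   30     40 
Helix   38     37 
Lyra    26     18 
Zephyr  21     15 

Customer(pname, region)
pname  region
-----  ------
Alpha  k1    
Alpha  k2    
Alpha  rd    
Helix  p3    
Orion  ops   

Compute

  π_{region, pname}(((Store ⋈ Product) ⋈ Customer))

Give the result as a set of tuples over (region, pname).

{(k1, Alpha), (k2, Alpha), (p3, Helix), (rd, Alpha)}

Joining Store and Product on pname yields {(1, Vic, Alpha, 1, 8), (1, Vic, Alpha, 15, 36), (18, Uma, Alpha, 1, 8), (18, Uma, Alpha, 15, 36), (26, Ola, Alpha, 1, 8), (26, Ola, Alpha, 15, 36), (3, Xia, Helix, 10, 24), (3, Xia, Helix, 30, 40), (3, Xia, Helix, 38, 37), (30, Gus, Alpha, 1, 8), (30, Gus, Alpha, 15, 36), (31, Uma, Alpha, 1, 8), (31, Uma, Alpha, 15, 36), (34, Hal, Alpha, 1, 8), (34, Hal, Alpha, 15, 36), (40, Ada, Alpha, 1, 8), (40, Ada, Alpha, 15, 36), (5, Jo, Alpha, 1, 8), (5, Jo, Alpha, 15, 36)}.
Joining (Store ⋈ Product) and Customer on pname yields {(1, Vic, Alpha, 1, 8, k1), (1, Vic, Alpha, 1, 8, k2), (1, Vic, Alpha, 1, 8, rd), (1, Vic, Alpha, 15, 36, k1), (1, Vic, Alpha, 15, 36, k2), (1, Vic, Alpha, 15, 36, rd), (18, Uma, Alpha, 1, 8, k1), (18, Uma, Alpha, 1, 8, k2), (18, Uma, Alpha, 1, 8, rd), (18, Uma, Alpha, 15, 36, k1), (18, Uma, Alpha, 15, 36, k2), (18, Uma, Alpha, 15, 36, rd), (26, Ola, Alpha, 1, 8, k1), (26, Ola, Alpha, 1, 8, k2), (26, Ola, Alpha, 1, 8, rd), (26, Ola, Alpha, 15, 36, k1), (26, Ola, Alpha, 15, 36, k2), (26, Ola, Alpha, 15, 36, rd), (3, Xia, Helix, 10, 24, p3), (3, Xia, Helix, 30, 40, p3), (3, Xia, Helix, 38, 37, p3), (30, Gus, Alpha, 1, 8, k1), (30, Gus, Alpha, 1, 8, k2), (30, Gus, Alpha, 1, 8, rd), (30, Gus, Alpha, 15, 36, k1), (30, Gus, Alpha, 15, 36, k2), (30, Gus, Alpha, 15, 36, rd), (31, Uma, Alpha, 1, 8, k1), (31, Uma, Alpha, 1, 8, k2), (31, Uma, Alpha, 1, 8, rd), (31, Uma, Alpha, 15, 36, k1), (31, Uma, Alpha, 15, 36, k2), (31, Uma, Alpha, 15, 36, rd), (34, Hal, Alpha, 1, 8, k1), (34, Hal, Alpha, 1, 8, k2), (34, Hal, Alpha, 1, 8, rd), (34, Hal, Alpha, 15, 36, k1), (34, Hal, Alpha, 15, 36, k2), (34, Hal, Alpha, 15, 36, rd), (40, Ada, Alpha, 1, 8, k1), (40, Ada, Alpha, 1, 8, k2), (40, Ada, Alpha, 1, 8, rd), (40, Ada, Alpha, 15, 36, k1), (40, Ada, Alpha, 15, 36, k2), (40, Ada, Alpha, 15, 36, rd), (5, Jo, Alpha, 1, 8, k1), (5, Jo, Alpha, 1, 8, k2), (5, Jo, Alpha, 1, 8, rd), (5, Jo, Alpha, 15, 36, k1), (5, Jo, Alpha, 15, 36, k2), (5, Jo, Alpha, 15, 36, rd)}.
Keep only column(s) region, pname (47 duplicate(s) eliminated): {(k1, Alpha), (k2, Alpha), (p3, Helix), (rd, Alpha)}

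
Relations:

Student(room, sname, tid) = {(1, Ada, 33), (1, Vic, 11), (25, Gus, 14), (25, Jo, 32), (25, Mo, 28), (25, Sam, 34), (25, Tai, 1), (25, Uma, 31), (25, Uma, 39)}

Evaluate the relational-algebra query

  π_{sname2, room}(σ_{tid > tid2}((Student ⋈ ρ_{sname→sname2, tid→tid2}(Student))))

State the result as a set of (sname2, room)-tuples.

{(Gus, 25), (Jo, 25), (Mo, 25), (Sam, 25), (Tai, 25), (Uma, 25), (Vic, 1)}

ρ[sname→sname2, tid→tid2]: schema becomes (room, sname2, tid2); tuples unchanged.
Natural join on room: {(1, Ada, 33, Ada, 33), (1, Ada, 33, Vic, 11), (1, Vic, 11, Ada, 33), (1, Vic, 11, Vic, 11), (25, Gus, 14, Gus, 14), (25, Gus, 14, Jo, 32), (25, Gus, 14, Mo, 28), (25, Gus, 14, Sam, 34), (25, Gus, 14, Tai, 1), (25, Gus, 14, Uma, 31), (25, Gus, 14, Uma, 39), (25, Jo, 32, Gus, 14), (25, Jo, 32, Jo, 32), (25, Jo, 32, Mo, 28), (25, Jo, 32, Sam, 34), (25, Jo, 32, Tai, 1), (25, Jo, 32, Uma, 31), (25, Jo, 32, Uma, 39), (25, Mo, 28, Gus, 14), (25, Mo, 28, Jo, 32), (25, Mo, 28, Mo, 28), (25, Mo, 28, Sam, 34), (25, Mo, 28, Tai, 1), (25, Mo, 28, Uma, 31), (25, Mo, 28, Uma, 39), (25, Sam, 34, Gus, 14), (25, Sam, 34, Jo, 32), (25, Sam, 34, Mo, 28), (25, Sam, 34, Sam, 34), (25, Sam, 34, Tai, 1), (25, Sam, 34, Uma, 31), (25, Sam, 34, Uma, 39), (25, Tai, 1, Gus, 14), (25, Tai, 1, Jo, 32), (25, Tai, 1, Mo, 28), (25, Tai, 1, Sam, 34), (25, Tai, 1, Tai, 1), (25, Tai, 1, Uma, 31), (25, Tai, 1, Uma, 39), (25, Uma, 31, Gus, 14), (25, Uma, 31, Jo, 32), (25, Uma, 31, Mo, 28), (25, Uma, 31, Sam, 34), (25, Uma, 31, Tai, 1), (25, Uma, 31, Uma, 31), (25, Uma, 31, Uma, 39), (25, Uma, 39, Gus, 14), (25, Uma, 39, Jo, 32), (25, Uma, 39, Mo, 28), (25, Uma, 39, Sam, 34), (25, Uma, 39, Tai, 1), (25, Uma, 39, Uma, 31), (25, Uma, 39, Uma, 39)}
Filtering on tid > tid2 leaves {(1, Ada, 33, Vic, 11), (25, Gus, 14, Tai, 1), (25, Jo, 32, Gus, 14), (25, Jo, 32, Mo, 28), (25, Jo, 32, Tai, 1), (25, Jo, 32, Uma, 31), (25, Mo, 28, Gus, 14), (25, Mo, 28, Tai, 1), (25, Sam, 34, Gus, 14), (25, Sam, 34, Jo, 32), (25, Sam, 34, Mo, 28), (25, Sam, 34, Tai, 1), (25, Sam, 34, Uma, 31), (25, Uma, 31, Gus, 14), (25, Uma, 31, Mo, 28), (25, Uma, 31, Tai, 1), (25, Uma, 39, Gus, 14), (25, Uma, 39, Jo, 32), (25, Uma, 39, Mo, 28), (25, Uma, 39, Sam, 34), (25, Uma, 39, Tai, 1), (25, Uma, 39, Uma, 31)}.
π_{sname2, room} gives {(Gus, 25), (Jo, 25), (Mo, 25), (Sam, 25), (Tai, 25), (Uma, 25), (Vic, 1)} (15 duplicate(s) eliminated).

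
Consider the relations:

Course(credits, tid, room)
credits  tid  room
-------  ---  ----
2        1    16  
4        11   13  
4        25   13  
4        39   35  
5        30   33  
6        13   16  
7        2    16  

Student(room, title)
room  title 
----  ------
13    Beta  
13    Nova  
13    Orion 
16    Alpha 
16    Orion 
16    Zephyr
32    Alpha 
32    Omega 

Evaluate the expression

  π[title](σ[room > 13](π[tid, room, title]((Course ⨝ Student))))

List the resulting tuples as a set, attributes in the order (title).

{Alpha, Orion, Zephyr}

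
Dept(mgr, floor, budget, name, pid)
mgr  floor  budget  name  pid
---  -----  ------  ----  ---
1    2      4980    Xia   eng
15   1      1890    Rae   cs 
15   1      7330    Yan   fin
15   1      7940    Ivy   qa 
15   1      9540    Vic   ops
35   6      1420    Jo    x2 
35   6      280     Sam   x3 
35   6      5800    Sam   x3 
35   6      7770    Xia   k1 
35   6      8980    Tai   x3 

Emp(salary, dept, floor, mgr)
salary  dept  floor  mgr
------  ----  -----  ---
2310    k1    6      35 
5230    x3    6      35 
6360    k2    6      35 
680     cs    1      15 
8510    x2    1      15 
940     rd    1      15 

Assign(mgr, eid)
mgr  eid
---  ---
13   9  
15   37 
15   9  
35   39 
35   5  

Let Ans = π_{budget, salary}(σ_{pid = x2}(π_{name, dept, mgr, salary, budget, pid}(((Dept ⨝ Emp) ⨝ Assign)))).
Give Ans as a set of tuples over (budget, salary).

{(1420, 2310), (1420, 5230), (1420, 6360)}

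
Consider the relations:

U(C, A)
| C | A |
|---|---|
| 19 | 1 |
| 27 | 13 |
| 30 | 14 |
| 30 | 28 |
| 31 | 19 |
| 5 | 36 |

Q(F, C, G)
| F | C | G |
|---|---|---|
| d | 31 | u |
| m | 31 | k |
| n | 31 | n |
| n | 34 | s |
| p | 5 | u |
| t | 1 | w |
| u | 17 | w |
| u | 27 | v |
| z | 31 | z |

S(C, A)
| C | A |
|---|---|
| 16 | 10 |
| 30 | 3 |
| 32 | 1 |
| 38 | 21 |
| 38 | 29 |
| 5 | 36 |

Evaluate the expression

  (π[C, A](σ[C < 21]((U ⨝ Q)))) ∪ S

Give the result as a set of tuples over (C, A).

{(16, 10), (30, 3), (32, 1), (38, 21), (38, 29), (5, 36)}

Natural join on C: {(27, 13, u, v), (31, 19, d, u), (31, 19, m, k), (31, 19, n, n), (31, 19, z, z), (5, 36, p, u)}
Apply σ_{C < 21}; surviving tuples: {(5, 36, p, u)}
π_{C, A} gives {(5, 36)}.
Set union of the two operands is {(16, 10), (30, 3), (32, 1), (38, 21), (38, 29), (5, 36)}.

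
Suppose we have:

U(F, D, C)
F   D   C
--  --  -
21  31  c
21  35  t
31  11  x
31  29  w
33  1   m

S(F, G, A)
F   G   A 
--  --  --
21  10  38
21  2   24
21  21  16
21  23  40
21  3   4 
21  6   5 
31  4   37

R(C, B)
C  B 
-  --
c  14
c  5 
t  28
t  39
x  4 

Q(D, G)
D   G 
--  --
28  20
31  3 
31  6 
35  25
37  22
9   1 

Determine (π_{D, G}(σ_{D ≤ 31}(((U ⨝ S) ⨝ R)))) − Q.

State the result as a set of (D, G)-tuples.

Natural join on F: {(21, 31, c, 10, 38), (21, 31, c, 2, 24), (21, 31, c, 21, 16), (21, 31, c, 23, 40), (21, 31, c, 3, 4), (21, 31, c, 6, 5), (21, 35, t, 10, 38), (21, 35, t, 2, 24), (21, 35, t, 21, 16), (21, 35, t, 23, 40), (21, 35, t, 3, 4), (21, 35, t, 6, 5), (31, 11, x, 4, 37), (31, 29, w, 4, 37)}
Natural join on C: {(21, 31, c, 10, 38, 14), (21, 31, c, 10, 38, 5), (21, 31, c, 2, 24, 14), (21, 31, c, 2, 24, 5), (21, 31, c, 21, 16, 14), (21, 31, c, 21, 16, 5), (21, 31, c, 23, 40, 14), (21, 31, c, 23, 40, 5), (21, 31, c, 3, 4, 14), (21, 31, c, 3, 4, 5), (21, 31, c, 6, 5, 14), (21, 31, c, 6, 5, 5), (21, 35, t, 10, 38, 28), (21, 35, t, 10, 38, 39), (21, 35, t, 2, 24, 28), (21, 35, t, 2, 24, 39), (21, 35, t, 21, 16, 28), (21, 35, t, 21, 16, 39), (21, 35, t, 23, 40, 28), (21, 35, t, 23, 40, 39), (21, 35, t, 3, 4, 28), (21, 35, t, 3, 4, 39), (21, 35, t, 6, 5, 28), (21, 35, t, 6, 5, 39), (31, 11, x, 4, 37, 4)}
Selection D ≤ 31: {(21, 31, c, 10, 38, 14), (21, 31, c, 10, 38, 5), (21, 31, c, 2, 24, 14), (21, 31, c, 2, 24, 5), (21, 31, c, 21, 16, 14), (21, 31, c, 21, 16, 5), (21, 31, c, 23, 40, 14), (21, 31, c, 23, 40, 5), (21, 31, c, 3, 4, 14), (21, 31, c, 3, 4, 5), (21, 31, c, 6, 5, 14), (21, 31, c, 6, 5, 5), (31, 11, x, 4, 37, 4)}
Keep only column(s) D, G (6 duplicate(s) eliminated): {(11, 4), (31, 10), (31, 2), (31, 21), (31, 23), (31, 3), (31, 6)}
Set difference of the two operands is {(11, 4), (31, 10), (31, 2), (31, 21), (31, 23)}.

{(11, 4), (31, 10), (31, 2), (31, 21), (31, 23)}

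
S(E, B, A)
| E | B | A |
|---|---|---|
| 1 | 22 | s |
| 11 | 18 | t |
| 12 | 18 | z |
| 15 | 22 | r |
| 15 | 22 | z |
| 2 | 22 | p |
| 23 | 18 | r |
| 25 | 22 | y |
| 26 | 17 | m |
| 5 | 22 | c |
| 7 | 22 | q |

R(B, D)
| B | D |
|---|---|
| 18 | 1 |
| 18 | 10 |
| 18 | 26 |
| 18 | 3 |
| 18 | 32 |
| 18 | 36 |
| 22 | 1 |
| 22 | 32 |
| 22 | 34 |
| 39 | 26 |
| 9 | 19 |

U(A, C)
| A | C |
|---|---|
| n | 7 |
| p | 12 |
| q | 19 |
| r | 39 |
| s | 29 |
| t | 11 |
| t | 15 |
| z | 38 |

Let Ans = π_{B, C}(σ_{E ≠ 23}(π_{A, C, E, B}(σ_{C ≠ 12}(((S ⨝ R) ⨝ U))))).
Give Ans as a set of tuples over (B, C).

Joining S and R on B yields {(1, 22, s, 1), (1, 22, s, 32), (1, 22, s, 34), (11, 18, t, 1), (11, 18, t, 10), (11, 18, t, 26), (11, 18, t, 3), (11, 18, t, 32), (11, 18, t, 36), (12, 18, z, 1), (12, 18, z, 10), (12, 18, z, 26), (12, 18, z, 3), (12, 18, z, 32), (12, 18, z, 36), (15, 22, r, 1), (15, 22, r, 32), (15, 22, r, 34), (15, 22, z, 1), (15, 22, z, 32), (15, 22, z, 34), (2, 22, p, 1), (2, 22, p, 32), (2, 22, p, 34), (23, 18, r, 1), (23, 18, r, 10), (23, 18, r, 26), (23, 18, r, 3), (23, 18, r, 32), (23, 18, r, 36), (25, 22, y, 1), (25, 22, y, 32), (25, 22, y, 34), (5, 22, c, 1), (5, 22, c, 32), (5, 22, c, 34), (7, 22, q, 1), (7, 22, q, 32), (7, 22, q, 34)}.
Joining (S ⨝ R) and U on A yields {(1, 22, s, 1, 29), (1, 22, s, 32, 29), (1, 22, s, 34, 29), (11, 18, t, 1, 11), (11, 18, t, 1, 15), (11, 18, t, 10, 11), (11, 18, t, 10, 15), (11, 18, t, 26, 11), (11, 18, t, 26, 15), (11, 18, t, 3, 11), (11, 18, t, 3, 15), (11, 18, t, 32, 11), (11, 18, t, 32, 15), (11, 18, t, 36, 11), (11, 18, t, 36, 15), (12, 18, z, 1, 38), (12, 18, z, 10, 38), (12, 18, z, 26, 38), (12, 18, z, 3, 38), (12, 18, z, 32, 38), (12, 18, z, 36, 38), (15, 22, r, 1, 39), (15, 22, r, 32, 39), (15, 22, r, 34, 39), (15, 22, z, 1, 38), (15, 22, z, 32, 38), (15, 22, z, 34, 38), (2, 22, p, 1, 12), (2, 22, p, 32, 12), (2, 22, p, 34, 12), (23, 18, r, 1, 39), (23, 18, r, 10, 39), (23, 18, r, 26, 39), (23, 18, r, 3, 39), (23, 18, r, 32, 39), (23, 18, r, 36, 39), (7, 22, q, 1, 19), (7, 22, q, 32, 19), (7, 22, q, 34, 19)}.
Selection C ≠ 12: {(1, 22, s, 1, 29), (1, 22, s, 32, 29), (1, 22, s, 34, 29), (11, 18, t, 1, 11), (11, 18, t, 1, 15), (11, 18, t, 10, 11), (11, 18, t, 10, 15), (11, 18, t, 26, 11), (11, 18, t, 26, 15), (11, 18, t, 3, 11), (11, 18, t, 3, 15), (11, 18, t, 32, 11), (11, 18, t, 32, 15), (11, 18, t, 36, 11), (11, 18, t, 36, 15), (12, 18, z, 1, 38), (12, 18, z, 10, 38), (12, 18, z, 26, 38), (12, 18, z, 3, 38), (12, 18, z, 32, 38), (12, 18, z, 36, 38), (15, 22, r, 1, 39), (15, 22, r, 32, 39), (15, 22, r, 34, 39), (15, 22, z, 1, 38), (15, 22, z, 32, 38), (15, 22, z, 34, 38), (23, 18, r, 1, 39), (23, 18, r, 10, 39), (23, 18, r, 26, 39), (23, 18, r, 3, 39), (23, 18, r, 32, 39), (23, 18, r, 36, 39), (7, 22, q, 1, 19), (7, 22, q, 32, 19), (7, 22, q, 34, 19)}
π_{A, C, E, B} gives {(q, 19, 7, 22), (r, 39, 15, 22), (r, 39, 23, 18), (s, 29, 1, 22), (t, 11, 11, 18), (t, 15, 11, 18), (z, 38, 12, 18), (z, 38, 15, 22)} (28 duplicate(s) eliminated).
Selection E ≠ 23: {(q, 19, 7, 22), (r, 39, 15, 22), (s, 29, 1, 22), (t, 11, 11, 18), (t, 15, 11, 18), (z, 38, 12, 18), (z, 38, 15, 22)}
π_{B, C} gives {(18, 11), (18, 15), (18, 38), (22, 19), (22, 29), (22, 38), (22, 39)}.

{(18, 11), (18, 15), (18, 38), (22, 19), (22, 29), (22, 38), (22, 39)}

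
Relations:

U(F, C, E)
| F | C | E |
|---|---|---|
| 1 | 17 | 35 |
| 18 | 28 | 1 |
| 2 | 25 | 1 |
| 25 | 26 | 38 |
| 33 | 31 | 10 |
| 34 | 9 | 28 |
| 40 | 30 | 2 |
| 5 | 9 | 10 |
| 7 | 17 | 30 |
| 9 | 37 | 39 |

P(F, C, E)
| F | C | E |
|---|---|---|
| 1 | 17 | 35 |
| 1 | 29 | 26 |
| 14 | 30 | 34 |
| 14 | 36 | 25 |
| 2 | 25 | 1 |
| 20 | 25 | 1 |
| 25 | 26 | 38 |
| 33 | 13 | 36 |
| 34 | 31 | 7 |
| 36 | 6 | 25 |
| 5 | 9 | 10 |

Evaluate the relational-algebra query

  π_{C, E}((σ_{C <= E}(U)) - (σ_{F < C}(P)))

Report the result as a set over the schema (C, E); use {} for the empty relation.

Apply σ_{C <= E}; surviving tuples: {(1, 17, 35), (25, 26, 38), (34, 9, 28), (5, 9, 10), (7, 17, 30), (9, 37, 39)}
Apply σ_{F < C}; surviving tuples: {(1, 17, 35), (1, 29, 26), (14, 30, 34), (14, 36, 25), (2, 25, 1), (20, 25, 1), (25, 26, 38), (5, 9, 10)}
Taking the difference: {(34, 9, 28), (7, 17, 30), (9, 37, 39)}
Keep only column(s) C, E: {(17, 30), (37, 39), (9, 28)}

{(17, 30), (37, 39), (9, 28)}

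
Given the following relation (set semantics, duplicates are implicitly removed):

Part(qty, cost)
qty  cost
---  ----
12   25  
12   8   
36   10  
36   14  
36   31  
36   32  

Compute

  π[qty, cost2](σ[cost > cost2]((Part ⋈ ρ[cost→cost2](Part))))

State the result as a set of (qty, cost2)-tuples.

ρ[cost→cost2]: schema becomes (qty, cost2); tuples unchanged.
Joining Part and ρ[cost→cost2](Part) on qty yields {(12, 25, 25), (12, 25, 8), (12, 8, 25), (12, 8, 8), (36, 10, 10), (36, 10, 14), (36, 10, 31), (36, 10, 32), (36, 14, 10), (36, 14, 14), (36, 14, 31), (36, 14, 32), (36, 31, 10), (36, 31, 14), (36, 31, 31), (36, 31, 32), (36, 32, 10), (36, 32, 14), (36, 32, 31), (36, 32, 32)}.
Selection cost > cost2: {(12, 25, 8), (36, 14, 10), (36, 31, 10), (36, 31, 14), (36, 32, 10), (36, 32, 14), (36, 32, 31)}
Projecting to qty, cost2 (3 duplicate(s) eliminated): {(12, 8), (36, 10), (36, 14), (36, 31)}

{(12, 8), (36, 10), (36, 14), (36, 31)}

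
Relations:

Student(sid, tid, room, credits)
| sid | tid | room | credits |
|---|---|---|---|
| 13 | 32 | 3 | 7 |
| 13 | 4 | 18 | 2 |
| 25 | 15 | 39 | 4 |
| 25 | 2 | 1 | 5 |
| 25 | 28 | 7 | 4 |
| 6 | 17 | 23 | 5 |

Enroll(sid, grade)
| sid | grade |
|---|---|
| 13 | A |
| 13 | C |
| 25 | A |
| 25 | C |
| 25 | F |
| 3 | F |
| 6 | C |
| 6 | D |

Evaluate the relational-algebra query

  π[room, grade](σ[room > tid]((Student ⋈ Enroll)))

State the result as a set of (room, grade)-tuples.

Natural join on sid: {(13, 32, 3, 7, A), (13, 32, 3, 7, C), (13, 4, 18, 2, A), (13, 4, 18, 2, C), (25, 15, 39, 4, A), (25, 15, 39, 4, C), (25, 15, 39, 4, F), (25, 2, 1, 5, A), (25, 2, 1, 5, C), (25, 2, 1, 5, F), (25, 28, 7, 4, A), (25, 28, 7, 4, C), (25, 28, 7, 4, F), (6, 17, 23, 5, C), (6, 17, 23, 5, D)}
Apply σ_{room > tid}; surviving tuples: {(13, 4, 18, 2, A), (13, 4, 18, 2, C), (25, 15, 39, 4, A), (25, 15, 39, 4, C), (25, 15, 39, 4, F), (6, 17, 23, 5, C), (6, 17, 23, 5, D)}
Keep only column(s) room, grade: {(18, A), (18, C), (23, C), (23, D), (39, A), (39, C), (39, F)}

{(18, A), (18, C), (23, C), (23, D), (39, A), (39, C), (39, F)}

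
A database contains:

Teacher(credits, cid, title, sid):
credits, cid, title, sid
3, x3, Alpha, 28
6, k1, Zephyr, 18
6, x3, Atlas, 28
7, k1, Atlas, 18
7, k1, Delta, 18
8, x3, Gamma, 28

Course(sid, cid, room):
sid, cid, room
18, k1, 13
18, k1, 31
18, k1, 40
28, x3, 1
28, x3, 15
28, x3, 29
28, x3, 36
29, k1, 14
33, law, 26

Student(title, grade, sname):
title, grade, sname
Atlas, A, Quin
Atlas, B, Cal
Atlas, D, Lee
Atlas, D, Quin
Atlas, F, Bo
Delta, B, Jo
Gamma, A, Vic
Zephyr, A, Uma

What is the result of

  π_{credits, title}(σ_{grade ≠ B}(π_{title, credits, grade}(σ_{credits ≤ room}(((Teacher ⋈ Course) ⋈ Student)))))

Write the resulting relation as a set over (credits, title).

Teacher ⋈ Course (natural join on cid, sid): {(3, x3, Alpha, 28, 1), (3, x3, Alpha, 28, 15), (3, x3, Alpha, 28, 29), (3, x3, Alpha, 28, 36), (6, k1, Zephyr, 18, 13), (6, k1, Zephyr, 18, 31), (6, k1, Zephyr, 18, 40), (6, x3, Atlas, 28, 1), (6, x3, Atlas, 28, 15), (6, x3, Atlas, 28, 29), (6, x3, Atlas, 28, 36), (7, k1, Atlas, 18, 13), (7, k1, Atlas, 18, 31), (7, k1, Atlas, 18, 40), (7, k1, Delta, 18, 13), (7, k1, Delta, 18, 31), (7, k1, Delta, 18, 40), (8, x3, Gamma, 28, 1), (8, x3, Gamma, 28, 15), (8, x3, Gamma, 28, 29), (8, x3, Gamma, 28, 36)}
(Teacher ⋈ Course) ⋈ Student (natural join on title): {(6, k1, Zephyr, 18, 13, A, Uma), (6, k1, Zephyr, 18, 31, A, Uma), (6, k1, Zephyr, 18, 40, A, Uma), (6, x3, Atlas, 28, 1, A, Quin), (6, x3, Atlas, 28, 1, B, Cal), (6, x3, Atlas, 28, 1, D, Lee), (6, x3, Atlas, 28, 1, D, Quin), (6, x3, Atlas, 28, 1, F, Bo), (6, x3, Atlas, 28, 15, A, Quin), (6, x3, Atlas, 28, 15, B, Cal), (6, x3, Atlas, 28, 15, D, Lee), (6, x3, Atlas, 28, 15, D, Quin), (6, x3, Atlas, 28, 15, F, Bo), (6, x3, Atlas, 28, 29, A, Quin), (6, x3, Atlas, 28, 29, B, Cal), (6, x3, Atlas, 28, 29, D, Lee), (6, x3, Atlas, 28, 29, D, Quin), (6, x3, Atlas, 28, 29, F, Bo), (6, x3, Atlas, 28, 36, A, Quin), (6, x3, Atlas, 28, 36, B, Cal), (6, x3, Atlas, 28, 36, D, Lee), (6, x3, Atlas, 28, 36, D, Quin), (6, x3, Atlas, 28, 36, F, Bo), (7, k1, Atlas, 18, 13, A, Quin), (7, k1, Atlas, 18, 13, B, Cal), (7, k1, Atlas, 18, 13, D, Lee), (7, k1, Atlas, 18, 13, D, Quin), (7, k1, Atlas, 18, 13, F, Bo), (7, k1, Atlas, 18, 31, A, Quin), (7, k1, Atlas, 18, 31, B, Cal), (7, k1, Atlas, 18, 31, D, Lee), (7, k1, Atlas, 18, 31, D, Quin), (7, k1, Atlas, 18, 31, F, Bo), (7, k1, Atlas, 18, 40, A, Quin), (7, k1, Atlas, 18, 40, B, Cal), (7, k1, Atlas, 18, 40, D, Lee), (7, k1, Atlas, 18, 40, D, Quin), (7, k1, Atlas, 18, 40, F, Bo), (7, k1, Delta, 18, 13, B, Jo), (7, k1, Delta, 18, 31, B, Jo), (7, k1, Delta, 18, 40, B, Jo), (8, x3, Gamma, 28, 1, A, Vic), (8, x3, Gamma, 28, 15, A, Vic), (8, x3, Gamma, 28, 29, A, Vic), (8, x3, Gamma, 28, 36, A, Vic)}
σ[credits ≤ room]: keep tuples satisfying credits ≤ room → {(6, k1, Zephyr, 18, 13, A, Uma), (6, k1, Zephyr, 18, 31, A, Uma), (6, k1, Zephyr, 18, 40, A, Uma), (6, x3, Atlas, 28, 15, A, Quin), (6, x3, Atlas, 28, 15, B, Cal), (6, x3, Atlas, 28, 15, D, Lee), (6, x3, Atlas, 28, 15, D, Quin), (6, x3, Atlas, 28, 15, F, Bo), (6, x3, Atlas, 28, 29, A, Quin), (6, x3, Atlas, 28, 29, B, Cal), (6, x3, Atlas, 28, 29, D, Lee), (6, x3, Atlas, 28, 29, D, Quin), (6, x3, Atlas, 28, 29, F, Bo), (6, x3, Atlas, 28, 36, A, Quin), (6, x3, Atlas, 28, 36, B, Cal), (6, x3, Atlas, 28, 36, D, Lee), (6, x3, Atlas, 28, 36, D, Quin), (6, x3, Atlas, 28, 36, F, Bo), (7, k1, Atlas, 18, 13, A, Quin), (7, k1, Atlas, 18, 13, B, Cal), (7, k1, Atlas, 18, 13, D, Lee), (7, k1, Atlas, 18, 13, D, Quin), (7, k1, Atlas, 18, 13, F, Bo), (7, k1, Atlas, 18, 31, A, Quin), (7, k1, Atlas, 18, 31, B, Cal), (7, k1, Atlas, 18, 31, D, Lee), (7, k1, Atlas, 18, 31, D, Quin), (7, k1, Atlas, 18, 31, F, Bo), (7, k1, Atlas, 18, 40, A, Quin), (7, k1, Atlas, 18, 40, B, Cal), (7, k1, Atlas, 18, 40, D, Lee), (7, k1, Atlas, 18, 40, D, Quin), (7, k1, Atlas, 18, 40, F, Bo), (7, k1, Delta, 18, 13, B, Jo), (7, k1, Delta, 18, 31, B, Jo), (7, k1, Delta, 18, 40, B, Jo), (8, x3, Gamma, 28, 15, A, Vic), (8, x3, Gamma, 28, 29, A, Vic), (8, x3, Gamma, 28, 36, A, Vic)}
Projecting to title, credits, grade (28 duplicate(s) eliminated): {(Atlas, 6, A), (Atlas, 6, B), (Atlas, 6, D), (Atlas, 6, F), (Atlas, 7, A), (Atlas, 7, B), (Atlas, 7, D), (Atlas, 7, F), (Delta, 7, B), (Gamma, 8, A), (Zephyr, 6, A)}
σ[grade ≠ B]: keep tuples satisfying grade ≠ B → {(Atlas, 6, A), (Atlas, 6, D), (Atlas, 6, F), (Atlas, 7, A), (Atlas, 7, D), (Atlas, 7, F), (Gamma, 8, A), (Zephyr, 6, A)}
Projecting to credits, title (4 duplicate(s) eliminated): {(6, Atlas), (6, Zephyr), (7, Atlas), (8, Gamma)}

{(6, Atlas), (6, Zephyr), (7, Atlas), (8, Gamma)}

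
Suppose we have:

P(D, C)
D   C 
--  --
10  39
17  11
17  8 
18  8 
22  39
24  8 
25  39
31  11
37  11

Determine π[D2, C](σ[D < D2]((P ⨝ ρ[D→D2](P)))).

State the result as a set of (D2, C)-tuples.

ρ[D→D2]: schema becomes (D2, C); tuples unchanged.
P ⋈ ρ[D→D2](P) (natural join on C): {(10, 39, 10), (10, 39, 22), (10, 39, 25), (17, 11, 17), (17, 11, 31), (17, 11, 37), (17, 8, 17), (17, 8, 18), (17, 8, 24), (18, 8, 17), (18, 8, 18), (18, 8, 24), (22, 39, 10), (22, 39, 22), (22, 39, 25), (24, 8, 17), (24, 8, 18), (24, 8, 24), (25, 39, 10), (25, 39, 22), (25, 39, 25), (31, 11, 17), (31, 11, 31), (31, 11, 37), (37, 11, 17), (37, 11, 31), (37, 11, 37)}
Filtering on D < D2 leaves {(10, 39, 22), (10, 39, 25), (17, 11, 31), (17, 11, 37), (17, 8, 18), (17, 8, 24), (18, 8, 24), (22, 39, 25), (31, 11, 37)}.
π_{D2, C} gives {(18, 8), (22, 39), (24, 8), (25, 39), (31, 11), (37, 11)} (3 duplicate(s) eliminated).

{(18, 8), (22, 39), (24, 8), (25, 39), (31, 11), (37, 11)}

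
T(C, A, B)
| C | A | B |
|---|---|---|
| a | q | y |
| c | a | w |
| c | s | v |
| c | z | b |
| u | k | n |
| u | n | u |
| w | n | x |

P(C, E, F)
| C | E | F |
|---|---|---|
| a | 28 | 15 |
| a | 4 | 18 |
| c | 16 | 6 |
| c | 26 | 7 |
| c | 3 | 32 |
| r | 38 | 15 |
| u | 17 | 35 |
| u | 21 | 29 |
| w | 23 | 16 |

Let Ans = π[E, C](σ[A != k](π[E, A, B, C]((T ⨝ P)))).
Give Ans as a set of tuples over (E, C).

{(16, c), (17, u), (21, u), (23, w), (26, c), (28, a), (3, c), (4, a)}

Natural join on C: {(a, q, y, 28, 15), (a, q, y, 4, 18), (c, a, w, 16, 6), (c, a, w, 26, 7), (c, a, w, 3, 32), (c, s, v, 16, 6), (c, s, v, 26, 7), (c, s, v, 3, 32), (c, z, b, 16, 6), (c, z, b, 26, 7), (c, z, b, 3, 32), (u, k, n, 17, 35), (u, k, n, 21, 29), (u, n, u, 17, 35), (u, n, u, 21, 29), (w, n, x, 23, 16)}
π[E, A, B, C]: project onto (E, A, B, C) → {(16, a, w, c), (16, s, v, c), (16, z, b, c), (17, k, n, u), (17, n, u, u), (21, k, n, u), (21, n, u, u), (23, n, x, w), (26, a, w, c), (26, s, v, c), (26, z, b, c), (28, q, y, a), (3, a, w, c), (3, s, v, c), (3, z, b, c), (4, q, y, a)}
Selection A != k: {(16, a, w, c), (16, s, v, c), (16, z, b, c), (17, n, u, u), (21, n, u, u), (23, n, x, w), (26, a, w, c), (26, s, v, c), (26, z, b, c), (28, q, y, a), (3, a, w, c), (3, s, v, c), (3, z, b, c), (4, q, y, a)}
π[E, C]: project onto (E, C) (6 duplicate(s) eliminated) → {(16, c), (17, u), (21, u), (23, w), (26, c), (28, a), (3, c), (4, a)}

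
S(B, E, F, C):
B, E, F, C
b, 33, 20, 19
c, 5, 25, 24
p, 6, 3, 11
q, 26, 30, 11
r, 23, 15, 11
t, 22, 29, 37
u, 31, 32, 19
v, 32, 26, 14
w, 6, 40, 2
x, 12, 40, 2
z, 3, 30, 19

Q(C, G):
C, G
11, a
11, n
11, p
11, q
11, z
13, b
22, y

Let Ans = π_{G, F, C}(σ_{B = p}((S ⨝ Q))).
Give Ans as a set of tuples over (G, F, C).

{(a, 3, 11), (n, 3, 11), (p, 3, 11), (q, 3, 11), (z, 3, 11)}

S ⋈ Q (natural join on C): {(p, 6, 3, 11, a), (p, 6, 3, 11, n), (p, 6, 3, 11, p), (p, 6, 3, 11, q), (p, 6, 3, 11, z), (q, 26, 30, 11, a), (q, 26, 30, 11, n), (q, 26, 30, 11, p), (q, 26, 30, 11, q), (q, 26, 30, 11, z), (r, 23, 15, 11, a), (r, 23, 15, 11, n), (r, 23, 15, 11, p), (r, 23, 15, 11, q), (r, 23, 15, 11, z)}
Apply σ_{B = p}; surviving tuples: {(p, 6, 3, 11, a), (p, 6, 3, 11, n), (p, 6, 3, 11, p), (p, 6, 3, 11, q), (p, 6, 3, 11, z)}
Projecting to G, F, C: {(a, 3, 11), (n, 3, 11), (p, 3, 11), (q, 3, 11), (z, 3, 11)}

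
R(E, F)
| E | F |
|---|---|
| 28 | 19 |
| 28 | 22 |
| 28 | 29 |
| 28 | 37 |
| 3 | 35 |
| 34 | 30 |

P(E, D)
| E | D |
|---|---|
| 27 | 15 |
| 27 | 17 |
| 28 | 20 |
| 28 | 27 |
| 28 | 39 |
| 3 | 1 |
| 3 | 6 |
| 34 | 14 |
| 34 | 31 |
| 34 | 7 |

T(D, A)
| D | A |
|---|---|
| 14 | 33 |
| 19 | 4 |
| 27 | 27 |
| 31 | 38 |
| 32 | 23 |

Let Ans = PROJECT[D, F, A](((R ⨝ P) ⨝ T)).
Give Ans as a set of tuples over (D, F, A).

R ⋈ P (natural join on E): {(28, 19, 20), (28, 19, 27), (28, 19, 39), (28, 22, 20), (28, 22, 27), (28, 22, 39), (28, 29, 20), (28, 29, 27), (28, 29, 39), (28, 37, 20), (28, 37, 27), (28, 37, 39), (3, 35, 1), (3, 35, 6), (34, 30, 14), (34, 30, 31), (34, 30, 7)}
(R ⨝ P) ⋈ T (natural join on D): {(28, 19, 27, 27), (28, 22, 27, 27), (28, 29, 27, 27), (28, 37, 27, 27), (34, 30, 14, 33), (34, 30, 31, 38)}
Keep only column(s) D, F, A: {(14, 30, 33), (27, 19, 27), (27, 22, 27), (27, 29, 27), (27, 37, 27), (31, 30, 38)}

{(14, 30, 33), (27, 19, 27), (27, 22, 27), (27, 29, 27), (27, 37, 27), (31, 30, 38)}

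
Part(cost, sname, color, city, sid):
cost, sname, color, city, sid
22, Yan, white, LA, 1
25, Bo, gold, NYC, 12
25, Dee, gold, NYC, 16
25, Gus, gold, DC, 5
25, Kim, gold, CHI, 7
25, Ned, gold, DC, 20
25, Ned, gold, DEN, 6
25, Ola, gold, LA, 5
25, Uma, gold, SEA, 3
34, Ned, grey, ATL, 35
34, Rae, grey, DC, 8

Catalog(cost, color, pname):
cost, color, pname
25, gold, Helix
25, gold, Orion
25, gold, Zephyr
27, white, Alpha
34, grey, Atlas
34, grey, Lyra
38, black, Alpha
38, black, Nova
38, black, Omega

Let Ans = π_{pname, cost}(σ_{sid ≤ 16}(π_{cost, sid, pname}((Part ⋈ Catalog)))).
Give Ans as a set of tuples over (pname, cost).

{(Atlas, 34), (Helix, 25), (Lyra, 34), (Orion, 25), (Zephyr, 25)}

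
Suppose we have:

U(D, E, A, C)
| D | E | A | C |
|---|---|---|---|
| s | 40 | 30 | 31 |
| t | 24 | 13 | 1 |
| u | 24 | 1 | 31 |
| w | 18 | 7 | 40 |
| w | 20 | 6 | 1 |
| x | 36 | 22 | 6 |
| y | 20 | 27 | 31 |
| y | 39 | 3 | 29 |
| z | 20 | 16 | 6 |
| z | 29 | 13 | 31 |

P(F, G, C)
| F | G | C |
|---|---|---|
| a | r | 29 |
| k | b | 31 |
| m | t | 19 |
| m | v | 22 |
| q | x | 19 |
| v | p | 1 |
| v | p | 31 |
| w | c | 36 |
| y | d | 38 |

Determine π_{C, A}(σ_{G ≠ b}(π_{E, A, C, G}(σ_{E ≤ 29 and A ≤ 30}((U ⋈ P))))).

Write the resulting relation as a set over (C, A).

Natural join on C: {(s, 40, 30, 31, k, b), (s, 40, 30, 31, v, p), (t, 24, 13, 1, v, p), (u, 24, 1, 31, k, b), (u, 24, 1, 31, v, p), (w, 20, 6, 1, v, p), (y, 20, 27, 31, k, b), (y, 20, 27, 31, v, p), (y, 39, 3, 29, a, r), (z, 29, 13, 31, k, b), (z, 29, 13, 31, v, p)}
Apply σ_{E ≤ 29 and A ≤ 30}; surviving tuples: {(t, 24, 13, 1, v, p), (u, 24, 1, 31, k, b), (u, 24, 1, 31, v, p), (w, 20, 6, 1, v, p), (y, 20, 27, 31, k, b), (y, 20, 27, 31, v, p), (z, 29, 13, 31, k, b), (z, 29, 13, 31, v, p)}
Keep only column(s) E, A, C, G: {(20, 27, 31, b), (20, 27, 31, p), (20, 6, 1, p), (24, 1, 31, b), (24, 1, 31, p), (24, 13, 1, p), (29, 13, 31, b), (29, 13, 31, p)}
Apply σ_{G ≠ b}; surviving tuples: {(20, 27, 31, p), (20, 6, 1, p), (24, 1, 31, p), (24, 13, 1, p), (29, 13, 31, p)}
Keep only column(s) C, A: {(1, 13), (1, 6), (31, 1), (31, 13), (31, 27)}

{(1, 13), (1, 6), (31, 1), (31, 13), (31, 27)}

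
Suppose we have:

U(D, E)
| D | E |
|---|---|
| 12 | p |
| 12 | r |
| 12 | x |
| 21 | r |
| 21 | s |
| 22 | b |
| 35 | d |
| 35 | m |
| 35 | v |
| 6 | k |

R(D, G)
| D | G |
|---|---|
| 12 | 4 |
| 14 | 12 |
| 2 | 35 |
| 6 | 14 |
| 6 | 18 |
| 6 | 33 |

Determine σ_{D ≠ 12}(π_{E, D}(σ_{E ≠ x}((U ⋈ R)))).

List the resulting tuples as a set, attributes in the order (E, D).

{(k, 6)}

Joining U and R on D yields {(12, p, 4), (12, r, 4), (12, x, 4), (6, k, 14), (6, k, 18), (6, k, 33)}.
Apply σ_{E ≠ x}; surviving tuples: {(12, p, 4), (12, r, 4), (6, k, 14), (6, k, 18), (6, k, 33)}
Keep only column(s) E, D (2 duplicate(s) eliminated): {(k, 6), (p, 12), (r, 12)}
Apply σ_{D ≠ 12}; surviving tuples: {(k, 6)}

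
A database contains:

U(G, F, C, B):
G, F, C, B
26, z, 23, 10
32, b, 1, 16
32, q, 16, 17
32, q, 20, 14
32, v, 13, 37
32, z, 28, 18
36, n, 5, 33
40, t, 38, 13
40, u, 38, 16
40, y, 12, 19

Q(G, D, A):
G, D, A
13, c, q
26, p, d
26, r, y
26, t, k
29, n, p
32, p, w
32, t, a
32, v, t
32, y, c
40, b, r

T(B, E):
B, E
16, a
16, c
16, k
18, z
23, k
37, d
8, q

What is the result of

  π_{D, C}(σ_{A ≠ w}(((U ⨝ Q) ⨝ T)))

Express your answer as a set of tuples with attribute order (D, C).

{(b, 38), (t, 1), (t, 13), (t, 28), (v, 1), (v, 13), (v, 28), (y, 1), (y, 13), (y, 28)}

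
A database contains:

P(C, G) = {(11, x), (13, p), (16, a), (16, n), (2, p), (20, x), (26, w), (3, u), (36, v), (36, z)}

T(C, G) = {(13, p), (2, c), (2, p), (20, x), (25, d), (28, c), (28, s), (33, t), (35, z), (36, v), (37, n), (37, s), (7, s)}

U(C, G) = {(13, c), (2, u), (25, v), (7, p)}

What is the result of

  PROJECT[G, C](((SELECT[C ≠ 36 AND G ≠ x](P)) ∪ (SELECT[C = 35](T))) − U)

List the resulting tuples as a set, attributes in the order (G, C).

σ[C ≠ 36 AND G ≠ x]: keep tuples satisfying C ≠ 36 AND G ≠ x → {(13, p), (16, a), (16, n), (2, p), (26, w), (3, u)}
σ[C = 35]: keep tuples satisfying C = 35 → {(35, z)}
Set union of the two operands is {(13, p), (16, a), (16, n), (2, p), (26, w), (3, u), (35, z)}.
Set difference of the two operands is {(13, p), (16, a), (16, n), (2, p), (26, w), (3, u), (35, z)}.
Projecting to G, C: {(a, 16), (n, 16), (p, 13), (p, 2), (u, 3), (w, 26), (z, 35)}

{(a, 16), (n, 16), (p, 13), (p, 2), (u, 3), (w, 26), (z, 35)}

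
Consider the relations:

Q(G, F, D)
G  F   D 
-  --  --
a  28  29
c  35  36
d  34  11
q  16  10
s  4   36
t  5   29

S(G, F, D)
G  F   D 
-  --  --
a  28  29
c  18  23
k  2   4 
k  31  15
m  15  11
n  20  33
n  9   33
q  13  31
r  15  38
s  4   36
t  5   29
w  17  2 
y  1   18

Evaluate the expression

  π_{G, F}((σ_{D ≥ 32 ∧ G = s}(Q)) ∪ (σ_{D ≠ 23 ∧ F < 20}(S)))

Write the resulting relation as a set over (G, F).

Selection D ≥ 32 ∧ G = s: {(s, 4, 36)}
Selection D ≠ 23 ∧ F < 20: {(k, 2, 4), (m, 15, 11), (n, 9, 33), (q, 13, 31), (r, 15, 38), (s, 4, 36), (t, 5, 29), (w, 17, 2), (y, 1, 18)}
Taking the union: {(k, 2, 4), (m, 15, 11), (n, 9, 33), (q, 13, 31), (r, 15, 38), (s, 4, 36), (t, 5, 29), (w, 17, 2), (y, 1, 18)}
π[G, F]: project onto (G, F) → {(k, 2), (m, 15), (n, 9), (q, 13), (r, 15), (s, 4), (t, 5), (w, 17), (y, 1)}

{(k, 2), (m, 15), (n, 9), (q, 13), (r, 15), (s, 4), (t, 5), (w, 17), (y, 1)}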